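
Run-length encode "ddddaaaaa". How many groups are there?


Input: ddddaaaaa
Scanning for consecutive runs:
  Group 1: 'd' x 4 (positions 0-3)
  Group 2: 'a' x 5 (positions 4-8)
Total groups: 2

2


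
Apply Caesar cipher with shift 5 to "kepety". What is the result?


Caesar cipher: shift "kepety" by 5
  'k' (pos 10) + 5 = pos 15 = 'p'
  'e' (pos 4) + 5 = pos 9 = 'j'
  'p' (pos 15) + 5 = pos 20 = 'u'
  'e' (pos 4) + 5 = pos 9 = 'j'
  't' (pos 19) + 5 = pos 24 = 'y'
  'y' (pos 24) + 5 = pos 3 = 'd'
Result: pjujyd

pjujyd


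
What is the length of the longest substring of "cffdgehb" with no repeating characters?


Input: "cffdgehb"
Sliding window (track last position of each char):
  Position 0 ('c'): window [0,0] length 1 -- new best
  Position 1 ('f'): window [0,1] length 2 -- new best
  Position 2 ('f'): repeat (last at 1), move window start to 2
  Position 2 ('f'): window [2,2] length 1
  Position 3 ('d'): window [2,3] length 2
  Position 4 ('g'): window [2,4] length 3 -- new best
  Position 5 ('e'): window [2,5] length 4 -- new best
  Position 6 ('h'): window [2,6] length 5 -- new best
  Position 7 ('b'): window [2,7] length 6 -- new best
Longest substring with no repeats: "fdgehb" with length 6

6


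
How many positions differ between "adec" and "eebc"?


Comparing "adec" and "eebc" position by position:
  Position 0: 'a' vs 'e' => DIFFER
  Position 1: 'd' vs 'e' => DIFFER
  Position 2: 'e' vs 'b' => DIFFER
  Position 3: 'c' vs 'c' => same
Positions that differ: 3

3


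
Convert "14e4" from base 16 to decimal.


Input: "14e4" in base 16
Positional expansion:
  Digit '1' (value 1) x 16^3 = 4096
  Digit '4' (value 4) x 16^2 = 1024
  Digit 'e' (value 14) x 16^1 = 224
  Digit '4' (value 4) x 16^0 = 4
Sum = 5348

5348


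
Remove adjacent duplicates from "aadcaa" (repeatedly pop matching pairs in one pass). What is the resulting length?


Input: aadcaa
Stack-based adjacent duplicate removal:
  Read 'a': push. Stack: a
  Read 'a': matches stack top 'a' => pop. Stack: (empty)
  Read 'd': push. Stack: d
  Read 'c': push. Stack: dc
  Read 'a': push. Stack: dca
  Read 'a': matches stack top 'a' => pop. Stack: dc
Final stack: "dc" (length 2)

2


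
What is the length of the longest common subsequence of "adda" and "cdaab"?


LCS of "adda" and "cdaab"
DP table:
           c    d    a    a    b
      0    0    0    0    0    0
  a   0    0    0    1    1    1
  d   0    0    1    1    1    1
  d   0    0    1    1    1    1
  a   0    0    1    2    2    2
LCS length = dp[4][5] = 2

2


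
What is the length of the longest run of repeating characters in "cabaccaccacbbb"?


Input: "cabaccaccacbbb"
Scanning for longest run:
  Position 1 ('a'): new char, reset run to 1
  Position 2 ('b'): new char, reset run to 1
  Position 3 ('a'): new char, reset run to 1
  Position 4 ('c'): new char, reset run to 1
  Position 5 ('c'): continues run of 'c', length=2
  Position 6 ('a'): new char, reset run to 1
  Position 7 ('c'): new char, reset run to 1
  Position 8 ('c'): continues run of 'c', length=2
  Position 9 ('a'): new char, reset run to 1
  Position 10 ('c'): new char, reset run to 1
  Position 11 ('b'): new char, reset run to 1
  Position 12 ('b'): continues run of 'b', length=2
  Position 13 ('b'): continues run of 'b', length=3
Longest run: 'b' with length 3

3


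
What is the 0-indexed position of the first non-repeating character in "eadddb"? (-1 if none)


Input: eadddb
Character frequencies:
  'a': 1
  'b': 1
  'd': 3
  'e': 1
Scanning left to right for freq == 1:
  Position 0 ('e'): unique! => answer = 0

0


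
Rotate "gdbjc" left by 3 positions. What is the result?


Input: "gdbjc", rotate left by 3
First 3 characters: "gdb"
Remaining characters: "jc"
Concatenate remaining + first: "jc" + "gdb" = "jcgdb"

jcgdb


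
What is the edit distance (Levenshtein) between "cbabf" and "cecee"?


Computing edit distance: "cbabf" -> "cecee"
DP table:
           c    e    c    e    e
      0    1    2    3    4    5
  c   1    0    1    2    3    4
  b   2    1    1    2    3    4
  a   3    2    2    2    3    4
  b   4    3    3    3    3    4
  f   5    4    4    4    4    4
Edit distance = dp[5][5] = 4

4


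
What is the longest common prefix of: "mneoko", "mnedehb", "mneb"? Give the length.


Words: mneoko, mnedehb, mneb
  Position 0: all 'm' => match
  Position 1: all 'n' => match
  Position 2: all 'e' => match
  Position 3: ('o', 'd', 'b') => mismatch, stop
LCP = "mne" (length 3)

3


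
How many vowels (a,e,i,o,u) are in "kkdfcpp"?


Input: kkdfcpp
Checking each character:
  'k' at position 0: consonant
  'k' at position 1: consonant
  'd' at position 2: consonant
  'f' at position 3: consonant
  'c' at position 4: consonant
  'p' at position 5: consonant
  'p' at position 6: consonant
Total vowels: 0

0


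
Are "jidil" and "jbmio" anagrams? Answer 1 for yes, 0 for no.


Strings: "jidil", "jbmio"
Sorted first:  diijl
Sorted second: bijmo
Differ at position 0: 'd' vs 'b' => not anagrams

0


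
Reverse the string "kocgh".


Input: kocgh
Reading characters right to left:
  Position 4: 'h'
  Position 3: 'g'
  Position 2: 'c'
  Position 1: 'o'
  Position 0: 'k'
Reversed: hgcok

hgcok


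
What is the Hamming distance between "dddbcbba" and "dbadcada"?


Comparing "dddbcbba" and "dbadcada" position by position:
  Position 0: 'd' vs 'd' => same
  Position 1: 'd' vs 'b' => differ
  Position 2: 'd' vs 'a' => differ
  Position 3: 'b' vs 'd' => differ
  Position 4: 'c' vs 'c' => same
  Position 5: 'b' vs 'a' => differ
  Position 6: 'b' vs 'd' => differ
  Position 7: 'a' vs 'a' => same
Total differences (Hamming distance): 5

5


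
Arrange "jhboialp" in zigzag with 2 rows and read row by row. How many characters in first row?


Zigzag "jhboialp" into 2 rows:
Placing characters:
  'j' => row 0
  'h' => row 1
  'b' => row 0
  'o' => row 1
  'i' => row 0
  'a' => row 1
  'l' => row 0
  'p' => row 1
Rows:
  Row 0: "jbil"
  Row 1: "hoap"
First row length: 4

4


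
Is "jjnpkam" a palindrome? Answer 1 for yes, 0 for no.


Input: jjnpkam
Reversed: makpnjj
  Compare pos 0 ('j') with pos 6 ('m'): MISMATCH
  Compare pos 1 ('j') with pos 5 ('a'): MISMATCH
  Compare pos 2 ('n') with pos 4 ('k'): MISMATCH
Result: not a palindrome

0


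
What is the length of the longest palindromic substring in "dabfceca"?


Input: "dabfceca"
Checking substrings for palindromes:
  [4:7] "cec" (len 3) => palindrome
Longest palindromic substring: "cec" with length 3

3


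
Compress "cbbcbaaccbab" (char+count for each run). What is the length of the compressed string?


Input: cbbcbaaccbab
Runs:
  'c' x 1 => "c1"
  'b' x 2 => "b2"
  'c' x 1 => "c1"
  'b' x 1 => "b1"
  'a' x 2 => "a2"
  'c' x 2 => "c2"
  'b' x 1 => "b1"
  'a' x 1 => "a1"
  'b' x 1 => "b1"
Compressed: "c1b2c1b1a2c2b1a1b1"
Compressed length: 18

18


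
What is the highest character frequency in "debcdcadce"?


Input: debcdcadce
Character counts:
  'a': 1
  'b': 1
  'c': 3
  'd': 3
  'e': 2
Maximum frequency: 3

3


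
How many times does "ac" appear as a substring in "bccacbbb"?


Searching for "ac" in "bccacbbb"
Scanning each position:
  Position 0: "bc" => no
  Position 1: "cc" => no
  Position 2: "ca" => no
  Position 3: "ac" => MATCH
  Position 4: "cb" => no
  Position 5: "bb" => no
  Position 6: "bb" => no
Total occurrences: 1

1


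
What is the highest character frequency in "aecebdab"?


Input: aecebdab
Character counts:
  'a': 2
  'b': 2
  'c': 1
  'd': 1
  'e': 2
Maximum frequency: 2

2


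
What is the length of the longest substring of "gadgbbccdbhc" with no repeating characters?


Input: "gadgbbccdbhc"
Sliding window (track last position of each char):
  Position 0 ('g'): window [0,0] length 1 -- new best
  Position 1 ('a'): window [0,1] length 2 -- new best
  Position 2 ('d'): window [0,2] length 3 -- new best
  Position 3 ('g'): repeat (last at 0), move window start to 1
  Position 3 ('g'): window [1,3] length 3
  Position 4 ('b'): window [1,4] length 4 -- new best
  Position 5 ('b'): repeat (last at 4), move window start to 5
  Position 5 ('b'): window [5,5] length 1
  Position 6 ('c'): window [5,6] length 2
  Position 7 ('c'): repeat (last at 6), move window start to 7
  Position 7 ('c'): window [7,7] length 1
  Position 8 ('d'): window [7,8] length 2
  Position 9 ('b'): window [7,9] length 3
  Position 10 ('h'): window [7,10] length 4
  Position 11 ('c'): repeat (last at 7), move window start to 8
  Position 11 ('c'): window [8,11] length 4
Longest substring with no repeats: "adgb" with length 4

4


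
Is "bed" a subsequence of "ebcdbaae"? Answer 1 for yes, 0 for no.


Check if "bed" is a subsequence of "ebcdbaae"
Greedy scan:
  Position 0 ('e'): no match needed
  Position 1 ('b'): matches sub[0] = 'b'
  Position 2 ('c'): no match needed
  Position 3 ('d'): no match needed
  Position 4 ('b'): no match needed
  Position 5 ('a'): no match needed
  Position 6 ('a'): no match needed
  Position 7 ('e'): matches sub[1] = 'e'
Only matched 2/3 characters => not a subsequence

0


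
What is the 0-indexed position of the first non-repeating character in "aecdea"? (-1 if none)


Input: aecdea
Character frequencies:
  'a': 2
  'c': 1
  'd': 1
  'e': 2
Scanning left to right for freq == 1:
  Position 0 ('a'): freq=2, skip
  Position 1 ('e'): freq=2, skip
  Position 2 ('c'): unique! => answer = 2

2


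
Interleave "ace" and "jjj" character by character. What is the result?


Interleaving "ace" and "jjj":
  Position 0: 'a' from first, 'j' from second => "aj"
  Position 1: 'c' from first, 'j' from second => "cj"
  Position 2: 'e' from first, 'j' from second => "ej"
Result: ajcjej

ajcjej


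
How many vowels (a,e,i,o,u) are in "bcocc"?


Input: bcocc
Checking each character:
  'b' at position 0: consonant
  'c' at position 1: consonant
  'o' at position 2: vowel (running total: 1)
  'c' at position 3: consonant
  'c' at position 4: consonant
Total vowels: 1

1


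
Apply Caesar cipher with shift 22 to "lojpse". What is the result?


Caesar cipher: shift "lojpse" by 22
  'l' (pos 11) + 22 = pos 7 = 'h'
  'o' (pos 14) + 22 = pos 10 = 'k'
  'j' (pos 9) + 22 = pos 5 = 'f'
  'p' (pos 15) + 22 = pos 11 = 'l'
  's' (pos 18) + 22 = pos 14 = 'o'
  'e' (pos 4) + 22 = pos 0 = 'a'
Result: hkfloa

hkfloa


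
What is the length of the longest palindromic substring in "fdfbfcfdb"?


Input: "fdfbfcfdb"
Checking substrings for palindromes:
  [0:3] "fdf" (len 3) => palindrome
  [2:5] "fbf" (len 3) => palindrome
  [4:7] "fcf" (len 3) => palindrome
Longest palindromic substring: "fdf" with length 3

3


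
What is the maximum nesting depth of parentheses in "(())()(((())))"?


Input: "(())()(((())))"
Tracking depth:
  Position 0 '(': depth becomes 1
  Position 1 '(': depth becomes 2
  Position 2 ')': depth becomes 1
  Position 3 ')': depth becomes 0
  Position 4 '(': depth becomes 1
  Position 5 ')': depth becomes 0
  Position 6 '(': depth becomes 1
  Position 7 '(': depth becomes 2
  Position 8 '(': depth becomes 3
  Position 9 '(': depth becomes 4
  Position 10 ')': depth becomes 3
  Position 11 ')': depth becomes 2
  Position 12 ')': depth becomes 1
  Position 13 ')': depth becomes 0
Maximum depth reached: 4

4


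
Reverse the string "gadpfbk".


Input: gadpfbk
Reading characters right to left:
  Position 6: 'k'
  Position 5: 'b'
  Position 4: 'f'
  Position 3: 'p'
  Position 2: 'd'
  Position 1: 'a'
  Position 0: 'g'
Reversed: kbfpdag

kbfpdag


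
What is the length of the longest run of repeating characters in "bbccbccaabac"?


Input: "bbccbccaabac"
Scanning for longest run:
  Position 1 ('b'): continues run of 'b', length=2
  Position 2 ('c'): new char, reset run to 1
  Position 3 ('c'): continues run of 'c', length=2
  Position 4 ('b'): new char, reset run to 1
  Position 5 ('c'): new char, reset run to 1
  Position 6 ('c'): continues run of 'c', length=2
  Position 7 ('a'): new char, reset run to 1
  Position 8 ('a'): continues run of 'a', length=2
  Position 9 ('b'): new char, reset run to 1
  Position 10 ('a'): new char, reset run to 1
  Position 11 ('c'): new char, reset run to 1
Longest run: 'b' with length 2

2


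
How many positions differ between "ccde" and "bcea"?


Comparing "ccde" and "bcea" position by position:
  Position 0: 'c' vs 'b' => DIFFER
  Position 1: 'c' vs 'c' => same
  Position 2: 'd' vs 'e' => DIFFER
  Position 3: 'e' vs 'a' => DIFFER
Positions that differ: 3

3


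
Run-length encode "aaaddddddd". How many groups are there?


Input: aaaddddddd
Scanning for consecutive runs:
  Group 1: 'a' x 3 (positions 0-2)
  Group 2: 'd' x 7 (positions 3-9)
Total groups: 2

2


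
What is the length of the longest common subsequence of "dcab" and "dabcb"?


LCS of "dcab" and "dabcb"
DP table:
           d    a    b    c    b
      0    0    0    0    0    0
  d   0    1    1    1    1    1
  c   0    1    1    1    2    2
  a   0    1    2    2    2    2
  b   0    1    2    3    3    3
LCS length = dp[4][5] = 3

3


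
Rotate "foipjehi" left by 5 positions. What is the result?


Input: "foipjehi", rotate left by 5
First 5 characters: "foipj"
Remaining characters: "ehi"
Concatenate remaining + first: "ehi" + "foipj" = "ehifoipj"

ehifoipj


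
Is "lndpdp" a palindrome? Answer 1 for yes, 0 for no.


Input: lndpdp
Reversed: pdpdnl
  Compare pos 0 ('l') with pos 5 ('p'): MISMATCH
  Compare pos 1 ('n') with pos 4 ('d'): MISMATCH
  Compare pos 2 ('d') with pos 3 ('p'): MISMATCH
Result: not a palindrome

0


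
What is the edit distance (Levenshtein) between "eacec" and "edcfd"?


Computing edit distance: "eacec" -> "edcfd"
DP table:
           e    d    c    f    d
      0    1    2    3    4    5
  e   1    0    1    2    3    4
  a   2    1    1    2    3    4
  c   3    2    2    1    2    3
  e   4    3    3    2    2    3
  c   5    4    4    3    3    3
Edit distance = dp[5][5] = 3

3


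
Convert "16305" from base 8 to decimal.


Input: "16305" in base 8
Positional expansion:
  Digit '1' (value 1) x 8^4 = 4096
  Digit '6' (value 6) x 8^3 = 3072
  Digit '3' (value 3) x 8^2 = 192
  Digit '0' (value 0) x 8^1 = 0
  Digit '5' (value 5) x 8^0 = 5
Sum = 7365

7365


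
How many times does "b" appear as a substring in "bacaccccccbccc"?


Searching for "b" in "bacaccccccbccc"
Scanning each position:
  Position 0: "b" => MATCH
  Position 1: "a" => no
  Position 2: "c" => no
  Position 3: "a" => no
  Position 4: "c" => no
  Position 5: "c" => no
  Position 6: "c" => no
  Position 7: "c" => no
  Position 8: "c" => no
  Position 9: "c" => no
  Position 10: "b" => MATCH
  Position 11: "c" => no
  Position 12: "c" => no
  Position 13: "c" => no
Total occurrences: 2

2


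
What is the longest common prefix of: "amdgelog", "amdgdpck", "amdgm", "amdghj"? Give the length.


Words: amdgelog, amdgdpck, amdgm, amdghj
  Position 0: all 'a' => match
  Position 1: all 'm' => match
  Position 2: all 'd' => match
  Position 3: all 'g' => match
  Position 4: ('e', 'd', 'm', 'h') => mismatch, stop
LCP = "amdg" (length 4)

4


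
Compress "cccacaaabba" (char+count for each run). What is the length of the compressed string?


Input: cccacaaabba
Runs:
  'c' x 3 => "c3"
  'a' x 1 => "a1"
  'c' x 1 => "c1"
  'a' x 3 => "a3"
  'b' x 2 => "b2"
  'a' x 1 => "a1"
Compressed: "c3a1c1a3b2a1"
Compressed length: 12

12


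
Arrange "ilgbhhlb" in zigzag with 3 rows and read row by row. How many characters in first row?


Zigzag "ilgbhhlb" into 3 rows:
Placing characters:
  'i' => row 0
  'l' => row 1
  'g' => row 2
  'b' => row 1
  'h' => row 0
  'h' => row 1
  'l' => row 2
  'b' => row 1
Rows:
  Row 0: "ih"
  Row 1: "lbhb"
  Row 2: "gl"
First row length: 2

2


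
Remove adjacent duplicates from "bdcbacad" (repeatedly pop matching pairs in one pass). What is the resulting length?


Input: bdcbacad
Stack-based adjacent duplicate removal:
  Read 'b': push. Stack: b
  Read 'd': push. Stack: bd
  Read 'c': push. Stack: bdc
  Read 'b': push. Stack: bdcb
  Read 'a': push. Stack: bdcba
  Read 'c': push. Stack: bdcbac
  Read 'a': push. Stack: bdcbaca
  Read 'd': push. Stack: bdcbacad
Final stack: "bdcbacad" (length 8)

8


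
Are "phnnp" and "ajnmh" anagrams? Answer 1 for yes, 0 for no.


Strings: "phnnp", "ajnmh"
Sorted first:  hnnpp
Sorted second: ahjmn
Differ at position 0: 'h' vs 'a' => not anagrams

0


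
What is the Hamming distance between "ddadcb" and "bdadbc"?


Comparing "ddadcb" and "bdadbc" position by position:
  Position 0: 'd' vs 'b' => differ
  Position 1: 'd' vs 'd' => same
  Position 2: 'a' vs 'a' => same
  Position 3: 'd' vs 'd' => same
  Position 4: 'c' vs 'b' => differ
  Position 5: 'b' vs 'c' => differ
Total differences (Hamming distance): 3

3


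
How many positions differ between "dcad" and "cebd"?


Comparing "dcad" and "cebd" position by position:
  Position 0: 'd' vs 'c' => DIFFER
  Position 1: 'c' vs 'e' => DIFFER
  Position 2: 'a' vs 'b' => DIFFER
  Position 3: 'd' vs 'd' => same
Positions that differ: 3

3


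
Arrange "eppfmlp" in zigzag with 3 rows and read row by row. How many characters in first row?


Zigzag "eppfmlp" into 3 rows:
Placing characters:
  'e' => row 0
  'p' => row 1
  'p' => row 2
  'f' => row 1
  'm' => row 0
  'l' => row 1
  'p' => row 2
Rows:
  Row 0: "em"
  Row 1: "pfl"
  Row 2: "pp"
First row length: 2

2


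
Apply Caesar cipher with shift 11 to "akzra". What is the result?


Caesar cipher: shift "akzra" by 11
  'a' (pos 0) + 11 = pos 11 = 'l'
  'k' (pos 10) + 11 = pos 21 = 'v'
  'z' (pos 25) + 11 = pos 10 = 'k'
  'r' (pos 17) + 11 = pos 2 = 'c'
  'a' (pos 0) + 11 = pos 11 = 'l'
Result: lvkcl

lvkcl


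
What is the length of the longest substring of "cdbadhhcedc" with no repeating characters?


Input: "cdbadhhcedc"
Sliding window (track last position of each char):
  Position 0 ('c'): window [0,0] length 1 -- new best
  Position 1 ('d'): window [0,1] length 2 -- new best
  Position 2 ('b'): window [0,2] length 3 -- new best
  Position 3 ('a'): window [0,3] length 4 -- new best
  Position 4 ('d'): repeat (last at 1), move window start to 2
  Position 4 ('d'): window [2,4] length 3
  Position 5 ('h'): window [2,5] length 4
  Position 6 ('h'): repeat (last at 5), move window start to 6
  Position 6 ('h'): window [6,6] length 1
  Position 7 ('c'): window [6,7] length 2
  Position 8 ('e'): window [6,8] length 3
  Position 9 ('d'): window [6,9] length 4
  Position 10 ('c'): repeat (last at 7), move window start to 8
  Position 10 ('c'): window [8,10] length 3
Longest substring with no repeats: "cdba" with length 4

4


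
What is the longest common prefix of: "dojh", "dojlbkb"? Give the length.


Words: dojh, dojlbkb
  Position 0: all 'd' => match
  Position 1: all 'o' => match
  Position 2: all 'j' => match
  Position 3: ('h', 'l') => mismatch, stop
LCP = "doj" (length 3)

3


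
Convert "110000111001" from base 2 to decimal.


Input: "110000111001" in base 2
Positional expansion:
  Digit '1' (value 1) x 2^11 = 2048
  Digit '1' (value 1) x 2^10 = 1024
  Digit '0' (value 0) x 2^9 = 0
  Digit '0' (value 0) x 2^8 = 0
  Digit '0' (value 0) x 2^7 = 0
  Digit '0' (value 0) x 2^6 = 0
  Digit '1' (value 1) x 2^5 = 32
  Digit '1' (value 1) x 2^4 = 16
  Digit '1' (value 1) x 2^3 = 8
  Digit '0' (value 0) x 2^2 = 0
  Digit '0' (value 0) x 2^1 = 0
  Digit '1' (value 1) x 2^0 = 1
Sum = 3129

3129


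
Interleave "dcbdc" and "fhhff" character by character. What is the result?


Interleaving "dcbdc" and "fhhff":
  Position 0: 'd' from first, 'f' from second => "df"
  Position 1: 'c' from first, 'h' from second => "ch"
  Position 2: 'b' from first, 'h' from second => "bh"
  Position 3: 'd' from first, 'f' from second => "df"
  Position 4: 'c' from first, 'f' from second => "cf"
Result: dfchbhdfcf

dfchbhdfcf


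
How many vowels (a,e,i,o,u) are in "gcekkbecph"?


Input: gcekkbecph
Checking each character:
  'g' at position 0: consonant
  'c' at position 1: consonant
  'e' at position 2: vowel (running total: 1)
  'k' at position 3: consonant
  'k' at position 4: consonant
  'b' at position 5: consonant
  'e' at position 6: vowel (running total: 2)
  'c' at position 7: consonant
  'p' at position 8: consonant
  'h' at position 9: consonant
Total vowels: 2

2


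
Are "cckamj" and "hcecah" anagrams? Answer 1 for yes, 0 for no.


Strings: "cckamj", "hcecah"
Sorted first:  accjkm
Sorted second: accehh
Differ at position 3: 'j' vs 'e' => not anagrams

0


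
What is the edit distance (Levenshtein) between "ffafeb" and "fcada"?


Computing edit distance: "ffafeb" -> "fcada"
DP table:
           f    c    a    d    a
      0    1    2    3    4    5
  f   1    0    1    2    3    4
  f   2    1    1    2    3    4
  a   3    2    2    1    2    3
  f   4    3    3    2    2    3
  e   5    4    4    3    3    3
  b   6    5    5    4    4    4
Edit distance = dp[6][5] = 4

4


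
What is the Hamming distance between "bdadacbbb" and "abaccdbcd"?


Comparing "bdadacbbb" and "abaccdbcd" position by position:
  Position 0: 'b' vs 'a' => differ
  Position 1: 'd' vs 'b' => differ
  Position 2: 'a' vs 'a' => same
  Position 3: 'd' vs 'c' => differ
  Position 4: 'a' vs 'c' => differ
  Position 5: 'c' vs 'd' => differ
  Position 6: 'b' vs 'b' => same
  Position 7: 'b' vs 'c' => differ
  Position 8: 'b' vs 'd' => differ
Total differences (Hamming distance): 7

7


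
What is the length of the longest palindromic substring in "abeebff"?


Input: "abeebff"
Checking substrings for palindromes:
  [1:5] "beeb" (len 4) => palindrome
  [2:4] "ee" (len 2) => palindrome
  [5:7] "ff" (len 2) => palindrome
Longest palindromic substring: "beeb" with length 4

4


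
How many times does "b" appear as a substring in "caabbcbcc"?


Searching for "b" in "caabbcbcc"
Scanning each position:
  Position 0: "c" => no
  Position 1: "a" => no
  Position 2: "a" => no
  Position 3: "b" => MATCH
  Position 4: "b" => MATCH
  Position 5: "c" => no
  Position 6: "b" => MATCH
  Position 7: "c" => no
  Position 8: "c" => no
Total occurrences: 3

3


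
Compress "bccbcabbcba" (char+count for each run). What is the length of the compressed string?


Input: bccbcabbcba
Runs:
  'b' x 1 => "b1"
  'c' x 2 => "c2"
  'b' x 1 => "b1"
  'c' x 1 => "c1"
  'a' x 1 => "a1"
  'b' x 2 => "b2"
  'c' x 1 => "c1"
  'b' x 1 => "b1"
  'a' x 1 => "a1"
Compressed: "b1c2b1c1a1b2c1b1a1"
Compressed length: 18

18


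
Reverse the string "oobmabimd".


Input: oobmabimd
Reading characters right to left:
  Position 8: 'd'
  Position 7: 'm'
  Position 6: 'i'
  Position 5: 'b'
  Position 4: 'a'
  Position 3: 'm'
  Position 2: 'b'
  Position 1: 'o'
  Position 0: 'o'
Reversed: dmibamboo

dmibamboo


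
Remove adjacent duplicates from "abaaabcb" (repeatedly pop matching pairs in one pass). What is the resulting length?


Input: abaaabcb
Stack-based adjacent duplicate removal:
  Read 'a': push. Stack: a
  Read 'b': push. Stack: ab
  Read 'a': push. Stack: aba
  Read 'a': matches stack top 'a' => pop. Stack: ab
  Read 'a': push. Stack: aba
  Read 'b': push. Stack: abab
  Read 'c': push. Stack: ababc
  Read 'b': push. Stack: ababcb
Final stack: "ababcb" (length 6)

6


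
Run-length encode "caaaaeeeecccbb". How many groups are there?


Input: caaaaeeeecccbb
Scanning for consecutive runs:
  Group 1: 'c' x 1 (positions 0-0)
  Group 2: 'a' x 4 (positions 1-4)
  Group 3: 'e' x 4 (positions 5-8)
  Group 4: 'c' x 3 (positions 9-11)
  Group 5: 'b' x 2 (positions 12-13)
Total groups: 5

5


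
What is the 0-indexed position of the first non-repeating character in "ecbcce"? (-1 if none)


Input: ecbcce
Character frequencies:
  'b': 1
  'c': 3
  'e': 2
Scanning left to right for freq == 1:
  Position 0 ('e'): freq=2, skip
  Position 1 ('c'): freq=3, skip
  Position 2 ('b'): unique! => answer = 2

2


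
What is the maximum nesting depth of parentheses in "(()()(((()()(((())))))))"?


Input: "(()()(((()()(((())))))))"
Tracking depth:
  Position 0 '(': depth becomes 1
  Position 1 '(': depth becomes 2
  Position 2 ')': depth becomes 1
  Position 3 '(': depth becomes 2
  Position 4 ')': depth becomes 1
  Position 5 '(': depth becomes 2
  Position 6 '(': depth becomes 3
  Position 7 '(': depth becomes 4
  Position 8 '(': depth becomes 5
  Position 9 ')': depth becomes 4
  Position 10 '(': depth becomes 5
  Position 11 ')': depth becomes 4
  Position 12 '(': depth becomes 5
  Position 13 '(': depth becomes 6
  Position 14 '(': depth becomes 7
  Position 15 '(': depth becomes 8
  Position 16 ')': depth becomes 7
  Position 17 ')': depth becomes 6
  Position 18 ')': depth becomes 5
  Position 19 ')': depth becomes 4
  Position 20 ')': depth becomes 3
  Position 21 ')': depth becomes 2
  Position 22 ')': depth becomes 1
  Position 23 ')': depth becomes 0
Maximum depth reached: 8

8


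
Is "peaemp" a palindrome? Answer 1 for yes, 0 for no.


Input: peaemp
Reversed: pmeaep
  Compare pos 0 ('p') with pos 5 ('p'): match
  Compare pos 1 ('e') with pos 4 ('m'): MISMATCH
  Compare pos 2 ('a') with pos 3 ('e'): MISMATCH
Result: not a palindrome

0


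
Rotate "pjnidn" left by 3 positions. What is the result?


Input: "pjnidn", rotate left by 3
First 3 characters: "pjn"
Remaining characters: "idn"
Concatenate remaining + first: "idn" + "pjn" = "idnpjn"

idnpjn


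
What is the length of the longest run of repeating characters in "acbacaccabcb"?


Input: "acbacaccabcb"
Scanning for longest run:
  Position 1 ('c'): new char, reset run to 1
  Position 2 ('b'): new char, reset run to 1
  Position 3 ('a'): new char, reset run to 1
  Position 4 ('c'): new char, reset run to 1
  Position 5 ('a'): new char, reset run to 1
  Position 6 ('c'): new char, reset run to 1
  Position 7 ('c'): continues run of 'c', length=2
  Position 8 ('a'): new char, reset run to 1
  Position 9 ('b'): new char, reset run to 1
  Position 10 ('c'): new char, reset run to 1
  Position 11 ('b'): new char, reset run to 1
Longest run: 'c' with length 2

2


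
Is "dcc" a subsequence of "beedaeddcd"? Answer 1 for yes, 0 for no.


Check if "dcc" is a subsequence of "beedaeddcd"
Greedy scan:
  Position 0 ('b'): no match needed
  Position 1 ('e'): no match needed
  Position 2 ('e'): no match needed
  Position 3 ('d'): matches sub[0] = 'd'
  Position 4 ('a'): no match needed
  Position 5 ('e'): no match needed
  Position 6 ('d'): no match needed
  Position 7 ('d'): no match needed
  Position 8 ('c'): matches sub[1] = 'c'
  Position 9 ('d'): no match needed
Only matched 2/3 characters => not a subsequence

0


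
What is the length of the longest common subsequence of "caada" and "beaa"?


LCS of "caada" and "beaa"
DP table:
           b    e    a    a
      0    0    0    0    0
  c   0    0    0    0    0
  a   0    0    0    1    1
  a   0    0    0    1    2
  d   0    0    0    1    2
  a   0    0    0    1    2
LCS length = dp[5][4] = 2

2


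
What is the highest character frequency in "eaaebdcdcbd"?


Input: eaaebdcdcbd
Character counts:
  'a': 2
  'b': 2
  'c': 2
  'd': 3
  'e': 2
Maximum frequency: 3

3


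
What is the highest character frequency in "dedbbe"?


Input: dedbbe
Character counts:
  'b': 2
  'd': 2
  'e': 2
Maximum frequency: 2

2


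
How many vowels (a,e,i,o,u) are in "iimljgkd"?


Input: iimljgkd
Checking each character:
  'i' at position 0: vowel (running total: 1)
  'i' at position 1: vowel (running total: 2)
  'm' at position 2: consonant
  'l' at position 3: consonant
  'j' at position 4: consonant
  'g' at position 5: consonant
  'k' at position 6: consonant
  'd' at position 7: consonant
Total vowels: 2

2


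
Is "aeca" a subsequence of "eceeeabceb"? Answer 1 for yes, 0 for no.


Check if "aeca" is a subsequence of "eceeeabceb"
Greedy scan:
  Position 0 ('e'): no match needed
  Position 1 ('c'): no match needed
  Position 2 ('e'): no match needed
  Position 3 ('e'): no match needed
  Position 4 ('e'): no match needed
  Position 5 ('a'): matches sub[0] = 'a'
  Position 6 ('b'): no match needed
  Position 7 ('c'): no match needed
  Position 8 ('e'): matches sub[1] = 'e'
  Position 9 ('b'): no match needed
Only matched 2/4 characters => not a subsequence

0


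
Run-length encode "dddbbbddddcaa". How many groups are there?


Input: dddbbbddddcaa
Scanning for consecutive runs:
  Group 1: 'd' x 3 (positions 0-2)
  Group 2: 'b' x 3 (positions 3-5)
  Group 3: 'd' x 4 (positions 6-9)
  Group 4: 'c' x 1 (positions 10-10)
  Group 5: 'a' x 2 (positions 11-12)
Total groups: 5

5


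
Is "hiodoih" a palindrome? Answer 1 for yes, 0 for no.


Input: hiodoih
Reversed: hiodoih
  Compare pos 0 ('h') with pos 6 ('h'): match
  Compare pos 1 ('i') with pos 5 ('i'): match
  Compare pos 2 ('o') with pos 4 ('o'): match
Result: palindrome

1


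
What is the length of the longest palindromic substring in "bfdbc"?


Input: "bfdbc"
Checking substrings for palindromes:
  No multi-char palindromic substrings found
Longest palindromic substring: "b" with length 1

1


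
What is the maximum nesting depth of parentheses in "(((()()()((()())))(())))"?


Input: "(((()()()((()())))(())))"
Tracking depth:
  Position 0 '(': depth becomes 1
  Position 1 '(': depth becomes 2
  Position 2 '(': depth becomes 3
  Position 3 '(': depth becomes 4
  Position 4 ')': depth becomes 3
  Position 5 '(': depth becomes 4
  Position 6 ')': depth becomes 3
  Position 7 '(': depth becomes 4
  Position 8 ')': depth becomes 3
  Position 9 '(': depth becomes 4
  Position 10 '(': depth becomes 5
  Position 11 '(': depth becomes 6
  Position 12 ')': depth becomes 5
  Position 13 '(': depth becomes 6
  Position 14 ')': depth becomes 5
  Position 15 ')': depth becomes 4
  Position 16 ')': depth becomes 3
  Position 17 ')': depth becomes 2
  Position 18 '(': depth becomes 3
  Position 19 '(': depth becomes 4
  Position 20 ')': depth becomes 3
  Position 21 ')': depth becomes 2
  Position 22 ')': depth becomes 1
  Position 23 ')': depth becomes 0
Maximum depth reached: 6

6


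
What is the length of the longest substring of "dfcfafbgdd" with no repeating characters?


Input: "dfcfafbgdd"
Sliding window (track last position of each char):
  Position 0 ('d'): window [0,0] length 1 -- new best
  Position 1 ('f'): window [0,1] length 2 -- new best
  Position 2 ('c'): window [0,2] length 3 -- new best
  Position 3 ('f'): repeat (last at 1), move window start to 2
  Position 3 ('f'): window [2,3] length 2
  Position 4 ('a'): window [2,4] length 3
  Position 5 ('f'): repeat (last at 3), move window start to 4
  Position 5 ('f'): window [4,5] length 2
  Position 6 ('b'): window [4,6] length 3
  Position 7 ('g'): window [4,7] length 4 -- new best
  Position 8 ('d'): window [4,8] length 5 -- new best
  Position 9 ('d'): repeat (last at 8), move window start to 9
  Position 9 ('d'): window [9,9] length 1
Longest substring with no repeats: "afbgd" with length 5

5


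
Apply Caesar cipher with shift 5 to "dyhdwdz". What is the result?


Caesar cipher: shift "dyhdwdz" by 5
  'd' (pos 3) + 5 = pos 8 = 'i'
  'y' (pos 24) + 5 = pos 3 = 'd'
  'h' (pos 7) + 5 = pos 12 = 'm'
  'd' (pos 3) + 5 = pos 8 = 'i'
  'w' (pos 22) + 5 = pos 1 = 'b'
  'd' (pos 3) + 5 = pos 8 = 'i'
  'z' (pos 25) + 5 = pos 4 = 'e'
Result: idmibie

idmibie


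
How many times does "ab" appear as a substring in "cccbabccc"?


Searching for "ab" in "cccbabccc"
Scanning each position:
  Position 0: "cc" => no
  Position 1: "cc" => no
  Position 2: "cb" => no
  Position 3: "ba" => no
  Position 4: "ab" => MATCH
  Position 5: "bc" => no
  Position 6: "cc" => no
  Position 7: "cc" => no
Total occurrences: 1

1


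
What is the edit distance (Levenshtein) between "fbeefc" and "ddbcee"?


Computing edit distance: "fbeefc" -> "ddbcee"
DP table:
           d    d    b    c    e    e
      0    1    2    3    4    5    6
  f   1    1    2    3    4    5    6
  b   2    2    2    2    3    4    5
  e   3    3    3    3    3    3    4
  e   4    4    4    4    4    3    3
  f   5    5    5    5    5    4    4
  c   6    6    6    6    5    5    5
Edit distance = dp[6][6] = 5

5


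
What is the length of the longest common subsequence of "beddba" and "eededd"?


LCS of "beddba" and "eededd"
DP table:
           e    e    d    e    d    d
      0    0    0    0    0    0    0
  b   0    0    0    0    0    0    0
  e   0    1    1    1    1    1    1
  d   0    1    1    2    2    2    2
  d   0    1    1    2    2    3    3
  b   0    1    1    2    2    3    3
  a   0    1    1    2    2    3    3
LCS length = dp[6][6] = 3

3


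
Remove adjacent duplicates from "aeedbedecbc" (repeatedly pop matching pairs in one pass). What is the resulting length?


Input: aeedbedecbc
Stack-based adjacent duplicate removal:
  Read 'a': push. Stack: a
  Read 'e': push. Stack: ae
  Read 'e': matches stack top 'e' => pop. Stack: a
  Read 'd': push. Stack: ad
  Read 'b': push. Stack: adb
  Read 'e': push. Stack: adbe
  Read 'd': push. Stack: adbed
  Read 'e': push. Stack: adbede
  Read 'c': push. Stack: adbedec
  Read 'b': push. Stack: adbedecb
  Read 'c': push. Stack: adbedecbc
Final stack: "adbedecbc" (length 9)

9


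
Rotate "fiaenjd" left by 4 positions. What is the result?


Input: "fiaenjd", rotate left by 4
First 4 characters: "fiae"
Remaining characters: "njd"
Concatenate remaining + first: "njd" + "fiae" = "njdfiae"

njdfiae


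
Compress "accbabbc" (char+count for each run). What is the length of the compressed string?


Input: accbabbc
Runs:
  'a' x 1 => "a1"
  'c' x 2 => "c2"
  'b' x 1 => "b1"
  'a' x 1 => "a1"
  'b' x 2 => "b2"
  'c' x 1 => "c1"
Compressed: "a1c2b1a1b2c1"
Compressed length: 12

12


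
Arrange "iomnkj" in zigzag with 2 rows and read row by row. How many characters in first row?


Zigzag "iomnkj" into 2 rows:
Placing characters:
  'i' => row 0
  'o' => row 1
  'm' => row 0
  'n' => row 1
  'k' => row 0
  'j' => row 1
Rows:
  Row 0: "imk"
  Row 1: "onj"
First row length: 3

3


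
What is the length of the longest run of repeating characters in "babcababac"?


Input: "babcababac"
Scanning for longest run:
  Position 1 ('a'): new char, reset run to 1
  Position 2 ('b'): new char, reset run to 1
  Position 3 ('c'): new char, reset run to 1
  Position 4 ('a'): new char, reset run to 1
  Position 5 ('b'): new char, reset run to 1
  Position 6 ('a'): new char, reset run to 1
  Position 7 ('b'): new char, reset run to 1
  Position 8 ('a'): new char, reset run to 1
  Position 9 ('c'): new char, reset run to 1
Longest run: 'b' with length 1

1


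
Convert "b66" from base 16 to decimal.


Input: "b66" in base 16
Positional expansion:
  Digit 'b' (value 11) x 16^2 = 2816
  Digit '6' (value 6) x 16^1 = 96
  Digit '6' (value 6) x 16^0 = 6
Sum = 2918

2918


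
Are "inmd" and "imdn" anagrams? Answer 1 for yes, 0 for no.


Strings: "inmd", "imdn"
Sorted first:  dimn
Sorted second: dimn
Sorted forms match => anagrams

1


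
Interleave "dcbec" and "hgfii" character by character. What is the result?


Interleaving "dcbec" and "hgfii":
  Position 0: 'd' from first, 'h' from second => "dh"
  Position 1: 'c' from first, 'g' from second => "cg"
  Position 2: 'b' from first, 'f' from second => "bf"
  Position 3: 'e' from first, 'i' from second => "ei"
  Position 4: 'c' from first, 'i' from second => "ci"
Result: dhcgbfeici

dhcgbfeici


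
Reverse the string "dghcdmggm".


Input: dghcdmggm
Reading characters right to left:
  Position 8: 'm'
  Position 7: 'g'
  Position 6: 'g'
  Position 5: 'm'
  Position 4: 'd'
  Position 3: 'c'
  Position 2: 'h'
  Position 1: 'g'
  Position 0: 'd'
Reversed: mggmdchgd

mggmdchgd


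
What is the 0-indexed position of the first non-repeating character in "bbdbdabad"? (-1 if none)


Input: bbdbdabad
Character frequencies:
  'a': 2
  'b': 4
  'd': 3
Scanning left to right for freq == 1:
  Position 0 ('b'): freq=4, skip
  Position 1 ('b'): freq=4, skip
  Position 2 ('d'): freq=3, skip
  Position 3 ('b'): freq=4, skip
  Position 4 ('d'): freq=3, skip
  Position 5 ('a'): freq=2, skip
  Position 6 ('b'): freq=4, skip
  Position 7 ('a'): freq=2, skip
  Position 8 ('d'): freq=3, skip
  No unique character found => answer = -1

-1


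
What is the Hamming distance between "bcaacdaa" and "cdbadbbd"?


Comparing "bcaacdaa" and "cdbadbbd" position by position:
  Position 0: 'b' vs 'c' => differ
  Position 1: 'c' vs 'd' => differ
  Position 2: 'a' vs 'b' => differ
  Position 3: 'a' vs 'a' => same
  Position 4: 'c' vs 'd' => differ
  Position 5: 'd' vs 'b' => differ
  Position 6: 'a' vs 'b' => differ
  Position 7: 'a' vs 'd' => differ
Total differences (Hamming distance): 7

7


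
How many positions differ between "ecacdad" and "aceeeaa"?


Comparing "ecacdad" and "aceeeaa" position by position:
  Position 0: 'e' vs 'a' => DIFFER
  Position 1: 'c' vs 'c' => same
  Position 2: 'a' vs 'e' => DIFFER
  Position 3: 'c' vs 'e' => DIFFER
  Position 4: 'd' vs 'e' => DIFFER
  Position 5: 'a' vs 'a' => same
  Position 6: 'd' vs 'a' => DIFFER
Positions that differ: 5

5


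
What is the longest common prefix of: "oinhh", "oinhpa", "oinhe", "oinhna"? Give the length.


Words: oinhh, oinhpa, oinhe, oinhna
  Position 0: all 'o' => match
  Position 1: all 'i' => match
  Position 2: all 'n' => match
  Position 3: all 'h' => match
  Position 4: ('h', 'p', 'e', 'n') => mismatch, stop
LCP = "oinh" (length 4)

4


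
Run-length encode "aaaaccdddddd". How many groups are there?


Input: aaaaccdddddd
Scanning for consecutive runs:
  Group 1: 'a' x 4 (positions 0-3)
  Group 2: 'c' x 2 (positions 4-5)
  Group 3: 'd' x 6 (positions 6-11)
Total groups: 3

3


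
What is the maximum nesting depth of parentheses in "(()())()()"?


Input: "(()())()()"
Tracking depth:
  Position 0 '(': depth becomes 1
  Position 1 '(': depth becomes 2
  Position 2 ')': depth becomes 1
  Position 3 '(': depth becomes 2
  Position 4 ')': depth becomes 1
  Position 5 ')': depth becomes 0
  Position 6 '(': depth becomes 1
  Position 7 ')': depth becomes 0
  Position 8 '(': depth becomes 1
  Position 9 ')': depth becomes 0
Maximum depth reached: 2

2


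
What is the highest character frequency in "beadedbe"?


Input: beadedbe
Character counts:
  'a': 1
  'b': 2
  'd': 2
  'e': 3
Maximum frequency: 3

3


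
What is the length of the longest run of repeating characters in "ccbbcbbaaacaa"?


Input: "ccbbcbbaaacaa"
Scanning for longest run:
  Position 1 ('c'): continues run of 'c', length=2
  Position 2 ('b'): new char, reset run to 1
  Position 3 ('b'): continues run of 'b', length=2
  Position 4 ('c'): new char, reset run to 1
  Position 5 ('b'): new char, reset run to 1
  Position 6 ('b'): continues run of 'b', length=2
  Position 7 ('a'): new char, reset run to 1
  Position 8 ('a'): continues run of 'a', length=2
  Position 9 ('a'): continues run of 'a', length=3
  Position 10 ('c'): new char, reset run to 1
  Position 11 ('a'): new char, reset run to 1
  Position 12 ('a'): continues run of 'a', length=2
Longest run: 'a' with length 3

3


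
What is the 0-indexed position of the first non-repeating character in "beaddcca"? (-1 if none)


Input: beaddcca
Character frequencies:
  'a': 2
  'b': 1
  'c': 2
  'd': 2
  'e': 1
Scanning left to right for freq == 1:
  Position 0 ('b'): unique! => answer = 0

0


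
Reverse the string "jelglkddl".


Input: jelglkddl
Reading characters right to left:
  Position 8: 'l'
  Position 7: 'd'
  Position 6: 'd'
  Position 5: 'k'
  Position 4: 'l'
  Position 3: 'g'
  Position 2: 'l'
  Position 1: 'e'
  Position 0: 'j'
Reversed: lddklglej

lddklglej


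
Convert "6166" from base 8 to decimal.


Input: "6166" in base 8
Positional expansion:
  Digit '6' (value 6) x 8^3 = 3072
  Digit '1' (value 1) x 8^2 = 64
  Digit '6' (value 6) x 8^1 = 48
  Digit '6' (value 6) x 8^0 = 6
Sum = 3190

3190


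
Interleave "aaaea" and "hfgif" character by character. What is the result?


Interleaving "aaaea" and "hfgif":
  Position 0: 'a' from first, 'h' from second => "ah"
  Position 1: 'a' from first, 'f' from second => "af"
  Position 2: 'a' from first, 'g' from second => "ag"
  Position 3: 'e' from first, 'i' from second => "ei"
  Position 4: 'a' from first, 'f' from second => "af"
Result: ahafageiaf

ahafageiaf
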